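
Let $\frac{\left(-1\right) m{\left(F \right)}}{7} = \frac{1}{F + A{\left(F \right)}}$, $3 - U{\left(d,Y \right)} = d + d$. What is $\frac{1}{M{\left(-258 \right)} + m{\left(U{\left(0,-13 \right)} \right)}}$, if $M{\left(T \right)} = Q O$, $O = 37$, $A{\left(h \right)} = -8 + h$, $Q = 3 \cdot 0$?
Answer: $\frac{2}{7} \approx 0.28571$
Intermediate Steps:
$Q = 0$
$M{\left(T \right)} = 0$ ($M{\left(T \right)} = 0 \cdot 37 = 0$)
$U{\left(d,Y \right)} = 3 - 2 d$ ($U{\left(d,Y \right)} = 3 - \left(d + d\right) = 3 - 2 d$)
$m{\left(F \right)} = - \frac{7}{-8 + 2 F}$ ($m{\left(F \right)} = - \frac{7}{F + \left(-8 + F\right)} = - \frac{7}{-8 + 2 F}$)
$\frac{1}{M{\left(-258 \right)} + m{\left(U{\left(0,-13 \right)} \right)}} = \frac{1}{0 - \frac{7}{-8 + 2 \left(3 - 0\right)}} = \frac{1}{0 - \frac{7}{-8 + 2 \left(3 + 0\right)}} = \frac{1}{0 - \frac{7}{-8 + 2 \cdot 3}} = \frac{1}{0 - \frac{7}{-8 + 6}} = \frac{1}{0 - \frac{7}{-2}} = \frac{1}{0 - - \frac{7}{2}} = \frac{1}{0 + \frac{7}{2}} = \frac{1}{\frac{7}{2}} = \frac{2}{7}$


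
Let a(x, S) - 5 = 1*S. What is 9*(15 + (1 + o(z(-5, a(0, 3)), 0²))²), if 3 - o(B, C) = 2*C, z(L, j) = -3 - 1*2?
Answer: 279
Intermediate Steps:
a(x, S) = 5 + S (a(x, S) = 5 + 1*S = 5 + S)
z(L, j) = -5 (z(L, j) = -3 - 2 = -5)
o(B, C) = 3 - 2*C
9*(15 + (1 + o(z(-5, a(0, 3)), 0²))²) = 9*(15 + (1 + (3 - 2*0²))²) = 9*(15 + (1 + (3 - 2*0))²) = 9*(15 + (1 + (3 + 0))²) = 9*(15 + (1 + 3)²) = 9*(15 + 4²) = 9*(15 + 16) = 9*31 = 279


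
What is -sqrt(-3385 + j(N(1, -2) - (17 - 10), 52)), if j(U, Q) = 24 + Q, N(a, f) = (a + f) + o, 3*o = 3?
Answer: -I*sqrt(3309) ≈ -57.524*I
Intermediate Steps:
o = 1 (o = (1/3)*3 = 1)
N(a, f) = 1 + a + f (N(a, f) = (a + f) + 1 = 1 + a + f)
-sqrt(-3385 + j(N(1, -2) - (17 - 10), 52)) = -sqrt(-3385 + (24 + 52)) = -sqrt(-3385 + 76) = -sqrt(-3309) = -I*sqrt(3309)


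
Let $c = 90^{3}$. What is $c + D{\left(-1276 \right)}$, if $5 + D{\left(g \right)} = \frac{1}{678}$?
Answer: $\frac{494258611}{678} \approx 7.29 \cdot 10^{5}$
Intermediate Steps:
$D{\left(g \right)} = - \frac{3389}{678}$ ($D{\left(g \right)} = -5 + \frac{1}{678} = - \frac{3389}{678}$)
$c = 729000$
$c + D{\left(-1276 \right)} = 729000 - \frac{3389}{678} = \frac{494258611}{678}$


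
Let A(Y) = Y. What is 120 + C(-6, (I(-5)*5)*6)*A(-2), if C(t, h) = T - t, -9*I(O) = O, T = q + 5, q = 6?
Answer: 86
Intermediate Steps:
T = 11 (T = 6 + 5 = 11)
I(O) = -O/9
C(t, h) = 11 - t
120 + C(-6, (I(-5)*5)*6)*A(-2) = 120 + (11 - 1*(-6))*(-2) = 120 + (11 + 6)*(-2) = 120 + 17*(-2) = 120 - 34 = 86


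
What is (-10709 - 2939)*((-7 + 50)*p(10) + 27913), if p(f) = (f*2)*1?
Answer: -392693904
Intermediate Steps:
p(f) = 2*f (p(f) = (2*f)*1 = 2*f)
(-10709 - 2939)*((-7 + 50)*p(10) + 27913) = (-10709 - 2939)*((-7 + 50)*(2*10) + 27913) = -13648*(43*20 + 27913) = -13648*(860 + 27913) = -13648*28773 = -392693904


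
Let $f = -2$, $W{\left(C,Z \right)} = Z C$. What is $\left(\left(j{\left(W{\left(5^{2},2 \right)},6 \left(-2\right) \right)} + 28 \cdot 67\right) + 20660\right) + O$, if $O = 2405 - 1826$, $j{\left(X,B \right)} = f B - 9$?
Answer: $23130$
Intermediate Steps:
$W{\left(C,Z \right)} = C Z$
$j{\left(X,B \right)} = -9 - 2 B$ ($j{\left(X,B \right)} = - 2 B - 9 = -9 - 2 B$)
$O = 579$ ($O = 2405 - 1826 = 579$)
$\left(\left(j{\left(W{\left(5^{2},2 \right)},6 \left(-2\right) \right)} + 28 \cdot 67\right) + 20660\right) + O = \left(\left(\left(-9 - 2 \cdot 6 \left(-2\right)\right) + 28 \cdot 67\right) + 20660\right) + 579 = \left(\left(\left(-9 - -24\right) + 1876\right) + 20660\right) + 579 = \left(\left(\left(-9 + 24\right) + 1876\right) + 20660\right) + 579 = \left(\left(15 + 1876\right) + 20660\right) + 579 = \left(1891 + 20660\right) + 579 = 22551 + 579 = 23130$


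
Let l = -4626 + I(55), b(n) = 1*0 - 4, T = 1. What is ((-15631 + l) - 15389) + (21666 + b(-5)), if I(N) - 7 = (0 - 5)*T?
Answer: -13982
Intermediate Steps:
b(n) = -4 (b(n) = 0 - 4 = -4)
I(N) = 2 (I(N) = 7 + (0 - 5)*1 = 7 - 5*1 = 7 - 5 = 2)
l = -4624 (l = -4626 + 2 = -4624)
((-15631 + l) - 15389) + (21666 + b(-5)) = ((-15631 - 4624) - 15389) + (21666 - 4) = (-20255 - 15389) + 21662 = -35644 + 21662 = -13982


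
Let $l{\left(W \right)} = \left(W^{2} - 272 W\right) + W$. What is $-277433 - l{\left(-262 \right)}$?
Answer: $-417079$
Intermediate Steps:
$l{\left(W \right)} = W^{2} - 271 W$
$-277433 - l{\left(-262 \right)} = -277433 - - 262 \left(-271 - 262\right) = -277433 - \left(-262\right) \left(-533\right) = -277433 - 139646 = -417079$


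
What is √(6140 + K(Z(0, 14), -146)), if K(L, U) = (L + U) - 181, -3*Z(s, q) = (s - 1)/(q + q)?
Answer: √10254153/42 ≈ 76.243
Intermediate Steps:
Z(s, q) = -(-1 + s)/(6*q) (Z(s, q) = -(s - 1)/(3*(q + q)) = -(-1 + s)/(3*(2*q)) = -(-1 + s)*1/(2*q)/3 = -(-1 + s)/(6*q))
K(L, U) = -181 + L + U
√(6140 + K(Z(0, 14), -146)) = √(6140 + (-181 + (⅙)*(1 - 1*0)/14 - 146)) = √(6140 + (-181 + (⅙)*(1/14)*(1 + 0) - 146)) = √(6140 + (-181 + (⅙)*(1/14)*1 - 146)) = √(6140 + (-181 + 1/84 - 146)) = √(6140 - 27467/84) = √(488293/84) = √10254153/42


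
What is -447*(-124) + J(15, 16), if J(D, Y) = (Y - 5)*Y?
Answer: 55604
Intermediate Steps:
J(D, Y) = Y*(-5 + Y) (J(D, Y) = (-5 + Y)*Y = Y*(-5 + Y))
-447*(-124) + J(15, 16) = -447*(-124) + 16*(-5 + 16) = 55428 + 16*11 = 55428 + 176 = 55604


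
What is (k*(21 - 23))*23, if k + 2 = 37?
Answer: -1610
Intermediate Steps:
k = 35 (k = -2 + 37 = 35)
(k*(21 - 23))*23 = (35*(21 - 23))*23 = (35*(-2))*23 = -70*23 = -1610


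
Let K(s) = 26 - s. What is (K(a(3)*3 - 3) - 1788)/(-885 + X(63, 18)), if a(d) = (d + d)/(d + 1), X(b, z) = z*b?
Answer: -3527/498 ≈ -7.0823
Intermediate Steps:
X(b, z) = b*z
a(d) = 2*d/(1 + d) (a(d) = (2*d)/(1 + d) = 2*d/(1 + d))
(K(a(3)*3 - 3) - 1788)/(-885 + X(63, 18)) = ((26 - ((2*3/(1 + 3))*3 - 3)) - 1788)/(-885 + 63*18) = ((26 - ((2*3/4)*3 - 3)) - 1788)/(-885 + 1134) = ((26 - ((2*3*(¼))*3 - 3)) - 1788)/249 = ((26 - ((3/2)*3 - 3)) - 1788)*(1/249) = ((26 - (9/2 - 3)) - 1788)*(1/249) = ((26 - 1*3/2) - 1788)*(1/249) = ((26 - 3/2) - 1788)*(1/249) = (49/2 - 1788)*(1/249) = -3527/2*1/249 = -3527/498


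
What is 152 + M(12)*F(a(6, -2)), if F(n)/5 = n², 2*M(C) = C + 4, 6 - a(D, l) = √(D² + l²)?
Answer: 3192 - 960*√10 ≈ 156.21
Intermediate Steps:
a(D, l) = 6 - √(D² + l²)
M(C) = 2 + C/2 (M(C) = (C + 4)/2 = (4 + C)/2 = 2 + C/2)
F(n) = 5*n²
152 + M(12)*F(a(6, -2)) = 152 + (2 + (½)*12)*(5*(6 - √(6² + (-2)²))²) = 152 + (2 + 6)*(5*(6 - √(36 + 4))²) = 152 + 8*(5*(6 - √40)²) = 152 + 8*(5*(6 - 2*√10)²) = 152 + 40*(6 - 2*√10)²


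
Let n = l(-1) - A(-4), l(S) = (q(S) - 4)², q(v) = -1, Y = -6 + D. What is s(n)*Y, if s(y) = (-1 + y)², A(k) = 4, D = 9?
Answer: 1200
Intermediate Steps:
Y = 3 (Y = -6 + 9 = 3)
l(S) = 25 (l(S) = (-1 - 4)² = (-5)² = 25)
n = 21 (n = 25 - 1*4 = 25 - 4 = 21)
s(n)*Y = (-1 + 21)²*3 = 20²*3 = 400*3 = 1200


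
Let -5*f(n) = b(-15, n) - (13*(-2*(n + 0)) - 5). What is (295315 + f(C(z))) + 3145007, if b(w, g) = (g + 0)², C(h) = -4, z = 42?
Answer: 17201693/5 ≈ 3.4403e+6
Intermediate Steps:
b(w, g) = g²
f(n) = -1 - 26*n/5 - n²/5 (f(n) = -(n² - (13*(-2*(n + 0)) - 5))/5 = -(n² - (13*(-2*n) - 5))/5 = -(n² - (-26*n - 5))/5 = -(n² - (-5 - 26*n))/5 = -(n² + (5 + 26*n))/5 = -(5 + n² + 26*n)/5 = -1 - 26*n/5 - n²/5)
(295315 + f(C(z))) + 3145007 = (295315 + (-1 - 26/5*(-4) - ⅕*(-4)²)) + 3145007 = (295315 + (-1 + 104/5 - ⅕*16)) + 3145007 = (295315 + (-1 + 104/5 - 16/5)) + 3145007 = (295315 + 83/5) + 3145007 = 1476658/5 + 3145007 = 17201693/5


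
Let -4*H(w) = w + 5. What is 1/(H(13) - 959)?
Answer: -2/1927 ≈ -0.0010379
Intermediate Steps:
H(w) = -5/4 - w/4 (H(w) = -(w + 5)/4 = -(5 + w)/4 = -5/4 - w/4)
1/(H(13) - 959) = 1/((-5/4 - ¼*13) - 959) = 1/((-5/4 - 13/4) - 959) = 1/(-9/2 - 959) = 1/(-1927/2) = -2/1927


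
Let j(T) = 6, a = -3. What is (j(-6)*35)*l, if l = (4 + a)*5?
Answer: 1050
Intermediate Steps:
l = 5 (l = (4 - 3)*5 = 1*5 = 5)
(j(-6)*35)*l = (6*35)*5 = 210*5 = 1050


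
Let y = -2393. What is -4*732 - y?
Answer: -535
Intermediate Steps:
-4*732 - y = -4*732 - 1*(-2393) = -2928 + 2393 = -535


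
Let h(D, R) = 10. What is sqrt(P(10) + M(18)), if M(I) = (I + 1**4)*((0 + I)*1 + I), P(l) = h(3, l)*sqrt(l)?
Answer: sqrt(684 + 10*sqrt(10)) ≈ 26.751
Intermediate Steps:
P(l) = 10*sqrt(l)
M(I) = 2*I*(1 + I) (M(I) = (I + 1)*(I*1 + I) = (1 + I)*(I + I) = (1 + I)*(2*I) = 2*I*(1 + I))
sqrt(P(10) + M(18)) = sqrt(10*sqrt(10) + 2*18*(1 + 18)) = sqrt(10*sqrt(10) + 2*18*19) = sqrt(10*sqrt(10) + 684) = sqrt(684 + 10*sqrt(10))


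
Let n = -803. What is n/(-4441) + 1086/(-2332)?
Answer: -1475165/5178206 ≈ -0.28488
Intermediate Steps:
n/(-4441) + 1086/(-2332) = -803/(-4441) + 1086/(-2332) = -803*(-1/4441) + 1086*(-1/2332) = 803/4441 - 543/1166 = -1475165/5178206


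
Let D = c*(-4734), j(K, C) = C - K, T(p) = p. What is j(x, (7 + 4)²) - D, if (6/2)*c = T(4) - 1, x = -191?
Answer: 5046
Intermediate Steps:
c = 1 (c = (4 - 1)/3 = (⅓)*3 = 1)
D = -4734 (D = 1*(-4734) = -4734)
j(x, (7 + 4)²) - D = ((7 + 4)² - 1*(-191)) - 1*(-4734) = (11² + 191) + 4734 = (121 + 191) + 4734 = 312 + 4734 = 5046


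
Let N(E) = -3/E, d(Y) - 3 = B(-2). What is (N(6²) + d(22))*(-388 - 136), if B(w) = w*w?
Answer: -10873/3 ≈ -3624.3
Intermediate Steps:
B(w) = w²
d(Y) = 7 (d(Y) = 3 + (-2)² = 3 + 4 = 7)
(N(6²) + d(22))*(-388 - 136) = (-3/(6²) + 7)*(-388 - 136) = (-3/36 + 7)*(-524) = (-3*1/36 + 7)*(-524) = (-1/12 + 7)*(-524) = (83/12)*(-524) = -10873/3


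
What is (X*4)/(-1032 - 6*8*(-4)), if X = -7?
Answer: 1/30 ≈ 0.033333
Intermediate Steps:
(X*4)/(-1032 - 6*8*(-4)) = (-7*4)/(-1032 - 6*8*(-4)) = -28/(-1032 - 48*(-4)) = -28/(-1032 + 192) = -28/(-840) = -1/840*(-28) = 1/30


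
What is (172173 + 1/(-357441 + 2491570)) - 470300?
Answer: -636241476382/2134129 ≈ -2.9813e+5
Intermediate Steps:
(172173 + 1/(-357441 + 2491570)) - 470300 = (172173 + 1/2134129) - 470300 = 367439392318/2134129 - 470300 = -636241476382/2134129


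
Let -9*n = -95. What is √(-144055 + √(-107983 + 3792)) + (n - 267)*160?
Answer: -369280/9 + √(-144055 + I*√104191) ≈ -41031.0 + 379.55*I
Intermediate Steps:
n = 95/9 (n = -⅑*(-95) = 95/9 ≈ 10.556)
√(-144055 + √(-107983 + 3792)) + (n - 267)*160 = √(-144055 + √(-107983 + 3792)) + (95/9 - 267)*160 = √(-144055 + √(-104191)) - 2308/9*160 = √(-144055 + I*√104191) - 369280/9 = -369280/9 + √(-144055 + I*√104191)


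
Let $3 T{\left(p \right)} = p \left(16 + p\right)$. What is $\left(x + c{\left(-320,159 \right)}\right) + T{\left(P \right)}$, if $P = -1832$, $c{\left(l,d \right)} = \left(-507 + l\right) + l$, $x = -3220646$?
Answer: $- \frac{6338467}{3} \approx -2.1128 \cdot 10^{6}$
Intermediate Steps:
$c{\left(l,d \right)} = -507 + 2 l$
$T{\left(p \right)} = \frac{p \left(16 + p\right)}{3}$
$\left(x + c{\left(-320,159 \right)}\right) + T{\left(P \right)} = \left(-3220646 + \left(-507 + 2 \left(-320\right)\right)\right) + \frac{1}{3} \left(-1832\right) \left(16 - 1832\right) = \left(-3220646 - 1147\right) + \frac{1}{3} \left(-1832\right) \left(-1816\right) = \left(-3220646 - 1147\right) + \frac{3326912}{3} = -3221793 + \frac{3326912}{3} = - \frac{6338467}{3}$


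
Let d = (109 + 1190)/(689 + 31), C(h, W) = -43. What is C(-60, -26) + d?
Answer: -9887/240 ≈ -41.196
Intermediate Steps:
d = 433/240 (d = 1299/720 = 1299*(1/720) = 433/240 ≈ 1.8042)
C(-60, -26) + d = -43 + 433/240 = -9887/240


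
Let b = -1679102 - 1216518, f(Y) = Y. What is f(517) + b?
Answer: -2895103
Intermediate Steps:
b = -2895620
f(517) + b = 517 - 2895620 = -2895103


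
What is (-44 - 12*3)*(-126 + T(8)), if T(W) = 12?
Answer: 9120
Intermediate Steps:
(-44 - 12*3)*(-126 + T(8)) = (-44 - 12*3)*(-126 + 12) = (-44 - 36)*(-114) = -80*(-114) = 9120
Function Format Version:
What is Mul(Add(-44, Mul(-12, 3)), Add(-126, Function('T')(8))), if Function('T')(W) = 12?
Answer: 9120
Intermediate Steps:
Mul(Add(-44, Mul(-12, 3)), Add(-126, Function('T')(8))) = Mul(Add(-44, Mul(-12, 3)), Add(-126, 12)) = Mul(Add(-44, -36), -114) = Mul(-80, -114) = 9120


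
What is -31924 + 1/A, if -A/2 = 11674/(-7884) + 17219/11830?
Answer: -18734305879/587206 ≈ -31904.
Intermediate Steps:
A = 587206/11658465 (A = -2*(11674/(-7884) + 17219/11830) = -2*(11674*(-1/7884) + 17219*(1/11830)) = -2*(-5837/3942 + 17219/11830) = -2*(-293603/11658465) = 587206/11658465 ≈ 0.050367)
-31924 + 1/A = -31924 + 1/(587206/11658465) = -31924 + 11658465/587206 = -18734305879/587206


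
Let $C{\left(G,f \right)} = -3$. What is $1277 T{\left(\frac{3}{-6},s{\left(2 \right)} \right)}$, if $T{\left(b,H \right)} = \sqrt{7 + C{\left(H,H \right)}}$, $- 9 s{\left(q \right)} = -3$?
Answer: $2554$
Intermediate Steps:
$s{\left(q \right)} = \frac{1}{3}$ ($s{\left(q \right)} = \left(- \frac{1}{9}\right) \left(-3\right) = \frac{1}{3}$)
$T{\left(b,H \right)} = 2$ ($T{\left(b,H \right)} = \sqrt{7 - 3} = \sqrt{4} = 2$)
$1277 T{\left(\frac{3}{-6},s{\left(2 \right)} \right)} = 1277 \cdot 2 = 2554$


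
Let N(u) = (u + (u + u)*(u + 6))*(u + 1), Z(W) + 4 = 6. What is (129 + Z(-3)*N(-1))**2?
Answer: 16641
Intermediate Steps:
Z(W) = 2 (Z(W) = -4 + 6 = 2)
N(u) = (1 + u)*(u + 2*u*(6 + u)) (N(u) = (u + (2*u)*(6 + u))*(1 + u) = (u + 2*u*(6 + u))*(1 + u) = (1 + u)*(u + 2*u*(6 + u)))
(129 + Z(-3)*N(-1))**2 = (129 + 2*(-(13 + 2*(-1)**2 + 15*(-1))))**2 = (129 + 2*(-(13 + 2*1 - 15)))**2 = (129 + 2*(-(13 + 2 - 15)))**2 = (129 + 2*(-1*0))**2 = (129 + 2*0)**2 = (129 + 0)**2 = 129**2 = 16641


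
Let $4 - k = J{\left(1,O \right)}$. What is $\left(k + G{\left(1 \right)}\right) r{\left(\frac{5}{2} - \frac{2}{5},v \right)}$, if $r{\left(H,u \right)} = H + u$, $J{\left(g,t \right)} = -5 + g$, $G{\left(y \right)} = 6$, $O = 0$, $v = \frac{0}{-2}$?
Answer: $\frac{147}{5} \approx 29.4$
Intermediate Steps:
$v = 0$ ($v = 0 \left(- \frac{1}{2}\right) = 0$)
$k = 8$ ($k = 4 - \left(-5 + 1\right) = 4 - -4 = 4 + 4 = 8$)
$\left(k + G{\left(1 \right)}\right) r{\left(\frac{5}{2} - \frac{2}{5},v \right)} = \left(8 + 6\right) \left(\left(\frac{5}{2} - \frac{2}{5}\right) + 0\right) = 14 \left(\left(5 \cdot \frac{1}{2} - \frac{2}{5}\right) + 0\right) = 14 \left(\left(\frac{5}{2} - \frac{2}{5}\right) + 0\right) = 14 \left(\frac{21}{10} + 0\right) = 14 \cdot \frac{21}{10} = \frac{147}{5}$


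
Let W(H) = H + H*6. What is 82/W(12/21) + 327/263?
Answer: 11437/526 ≈ 21.743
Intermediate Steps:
W(H) = 7*H (W(H) = H + 6*H = 7*H)
82/W(12/21) + 327/263 = 82/((7*(12/21))) + 327/263 = 82/((7*(12*(1/21)))) + 327*(1/263) = 82/((7*(4/7))) + 327/263 = 82/4 + 327/263 = 82*(¼) + 327/263 = 41/2 + 327/263 = 11437/526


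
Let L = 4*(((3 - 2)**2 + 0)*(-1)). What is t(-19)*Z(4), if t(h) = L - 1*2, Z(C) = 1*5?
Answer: -30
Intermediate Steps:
Z(C) = 5
L = -4 (L = 4*((1**2 + 0)*(-1)) = 4*((1 + 0)*(-1)) = 4*(1*(-1)) = 4*(-1) = -4)
t(h) = -6 (t(h) = -4 - 1*2 = -4 - 2 = -6)
t(-19)*Z(4) = -6*5 = -30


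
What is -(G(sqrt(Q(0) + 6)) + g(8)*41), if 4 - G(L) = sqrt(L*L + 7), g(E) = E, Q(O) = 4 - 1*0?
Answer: -332 + sqrt(17) ≈ -327.88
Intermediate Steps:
Q(O) = 4 (Q(O) = 4 + 0 = 4)
G(L) = 4 - sqrt(7 + L**2) (G(L) = 4 - sqrt(L*L + 7) = 4 - sqrt(L**2 + 7) = 4 - sqrt(7 + L**2))
-(G(sqrt(Q(0) + 6)) + g(8)*41) = -((4 - sqrt(7 + (sqrt(4 + 6))**2)) + 8*41) = -((4 - sqrt(7 + (sqrt(10))**2)) + 328) = -((4 - sqrt(7 + 10)) + 328) = -((4 - sqrt(17)) + 328) = -(332 - sqrt(17)) = -332 + sqrt(17)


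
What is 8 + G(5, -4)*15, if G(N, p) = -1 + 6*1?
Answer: 83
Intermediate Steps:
G(N, p) = 5 (G(N, p) = -1 + 6 = 5)
8 + G(5, -4)*15 = 8 + 5*15 = 8 + 75 = 83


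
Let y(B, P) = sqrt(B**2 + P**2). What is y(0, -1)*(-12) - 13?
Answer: -25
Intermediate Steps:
y(0, -1)*(-12) - 13 = sqrt(0**2 + (-1)**2)*(-12) - 13 = sqrt(0 + 1)*(-12) - 13 = sqrt(1)*(-12) - 13 = 1*(-12) - 13 = -12 - 13 = -25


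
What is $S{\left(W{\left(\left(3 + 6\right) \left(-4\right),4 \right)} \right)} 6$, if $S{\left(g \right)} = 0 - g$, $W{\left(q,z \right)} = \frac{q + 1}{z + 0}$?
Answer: $\frac{105}{2} \approx 52.5$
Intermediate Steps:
$W{\left(q,z \right)} = \frac{1 + q}{z}$
$S{\left(g \right)} = - g$
$S{\left(W{\left(\left(3 + 6\right) \left(-4\right),4 \right)} \right)} 6 = - \frac{1 + \left(3 + 6\right) \left(-4\right)}{4} \cdot 6 = - \frac{1 + 9 \left(-4\right)}{4} \cdot 6 = - \frac{1 - 36}{4} \cdot 6 = - \frac{-35}{4} \cdot 6 = \left(-1\right) \left(- \frac{35}{4}\right) 6 = \frac{35}{4} \cdot 6 = \frac{105}{2}$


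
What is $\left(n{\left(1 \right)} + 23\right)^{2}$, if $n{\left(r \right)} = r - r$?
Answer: $529$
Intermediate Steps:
$n{\left(r \right)} = 0$
$\left(n{\left(1 \right)} + 23\right)^{2} = \left(0 + 23\right)^{2} = 23^{2} = 529$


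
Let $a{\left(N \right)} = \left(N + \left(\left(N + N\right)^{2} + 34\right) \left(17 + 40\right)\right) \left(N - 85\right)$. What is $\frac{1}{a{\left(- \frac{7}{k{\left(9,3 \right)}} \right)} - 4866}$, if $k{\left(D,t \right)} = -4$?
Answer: $- \frac{2}{448959} \approx -4.4547 \cdot 10^{-6}$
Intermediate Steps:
$a{\left(N \right)} = \left(-85 + N\right) \left(1938 + N + 228 N^{2}\right)$ ($a{\left(N \right)} = \left(N + \left(\left(2 N\right)^{2} + 34\right) 57\right) \left(-85 + N\right) = \left(N + \left(4 N^{2} + 34\right) 57\right) \left(-85 + N\right) = \left(N + \left(34 + 4 N^{2}\right) 57\right) \left(-85 + N\right) = \left(N + \left(1938 + 228 N^{2}\right)\right) \left(-85 + N\right) = \left(1938 + N + 228 N^{2}\right) \left(-85 + N\right) = \left(-85 + N\right) \left(1938 + N + 228 N^{2}\right)$)
$\frac{1}{a{\left(- \frac{7}{k{\left(9,3 \right)}} \right)} - 4866} = \frac{1}{\left(-164730 - 19379 \left(- \frac{7}{-4}\right)^{2} + 228 \left(- \frac{7}{-4}\right)^{3} + 1853 \left(- \frac{7}{-4}\right)\right) - 4866} = \frac{1}{\left(-164730 - 19379 \left(\left(-7\right) \left(- \frac{1}{4}\right)\right)^{2} + 228 \left(\left(-7\right) \left(- \frac{1}{4}\right)\right)^{3} + 1853 \left(\left(-7\right) \left(- \frac{1}{4}\right)\right)\right) - 4866} = \frac{1}{\left(-164730 - 19379 \left(\frac{7}{4}\right)^{2} + 228 \left(\frac{7}{4}\right)^{3} + 1853 \cdot \frac{7}{4}\right) - 4866} = \frac{1}{\left(-164730 - \frac{949571}{16} + 228 \cdot \frac{343}{64} + \frac{12971}{4}\right) - 4866} = \frac{1}{\left(-164730 - \frac{949571}{16} + \frac{19551}{16} + \frac{12971}{4}\right) - 4866} = \frac{1}{- \frac{439227}{2} - 4866} = \frac{1}{- \frac{448959}{2}} = - \frac{2}{448959}$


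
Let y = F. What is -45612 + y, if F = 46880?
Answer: 1268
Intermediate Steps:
y = 46880
-45612 + y = -45612 + 46880 = 1268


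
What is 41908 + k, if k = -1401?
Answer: 40507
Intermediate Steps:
41908 + k = 41908 - 1401 = 40507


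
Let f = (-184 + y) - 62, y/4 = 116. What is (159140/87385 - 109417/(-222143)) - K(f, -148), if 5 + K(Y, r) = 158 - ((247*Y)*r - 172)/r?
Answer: 7713420831989905/143648548807 ≈ 53697.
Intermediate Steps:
y = 464 (y = 4*116 = 464)
f = 218 (f = (-184 + 464) - 62 = 280 - 62 = 218)
K(Y, r) = 153 - (-172 + 247*Y*r)/r (K(Y, r) = -5 + (158 - ((247*Y)*r - 172)/r) = -5 + (158 - (247*Y*r - 172)/r) = -5 + (158 - (-172 + 247*Y*r)/r) = 153 - (-172 + 247*Y*r)/r)
(159140/87385 - 109417/(-222143)) - K(f, -148) = (159140/87385 - 109417/(-222143)) - (153 - 247*218 + 172/(-148)) = (159140*(1/87385) - 109417*(-1/222143)) - (153 - 53846 + 172*(-1/148)) = (31828/17477 + 109417/222143) - (153 - 53846 - 43/37) = 8982648313/3882393211 - 1*(-1986684/37) = 8982648313/3882393211 + 1986684/37 = 7713420831989905/143648548807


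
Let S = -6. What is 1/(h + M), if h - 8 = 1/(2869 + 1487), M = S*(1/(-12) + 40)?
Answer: -4356/1008413 ≈ -0.0043197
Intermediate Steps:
M = -479/2 (M = -6*(1/(-12) + 40) = -6*(-1/12 + 40) = -6*479/12 = -479/2 ≈ -239.50)
h = 34849/4356 (h = 8 + 1/(2869 + 1487) = 8 + 1/4356 = 34849/4356 ≈ 8.0002)
1/(h + M) = 1/(34849/4356 - 479/2) = 1/(-1008413/4356) = -4356/1008413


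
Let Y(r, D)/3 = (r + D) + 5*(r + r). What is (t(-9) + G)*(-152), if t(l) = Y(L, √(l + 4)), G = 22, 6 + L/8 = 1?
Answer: 197296 - 456*I*√5 ≈ 1.973e+5 - 1019.6*I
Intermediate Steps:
L = -40 (L = -48 + 8*1 = -48 + 8 = -40)
Y(r, D) = 3*D + 33*r (Y(r, D) = 3*((r + D) + 5*(r + r)) = 3*((D + r) + 5*(2*r)) = 3*((D + r) + 10*r) = 3*(D + 11*r) = 3*D + 33*r)
t(l) = -1320 + 3*√(4 + l) (t(l) = 3*√(l + 4) + 33*(-40) = 3*√(4 + l) - 1320 = -1320 + 3*√(4 + l))
(t(-9) + G)*(-152) = ((-1320 + 3*√(4 - 9)) + 22)*(-152) = ((-1320 + 3*√(-5)) + 22)*(-152) = ((-1320 + 3*(I*√5)) + 22)*(-152) = ((-1320 + 3*I*√5) + 22)*(-152) = (-1298 + 3*I*√5)*(-152) = 197296 - 456*I*√5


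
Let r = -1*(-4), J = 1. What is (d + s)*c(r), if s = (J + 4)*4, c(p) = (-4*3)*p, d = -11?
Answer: -432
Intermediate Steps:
r = 4
c(p) = -12*p
s = 20 (s = (1 + 4)*4 = 5*4 = 20)
(d + s)*c(r) = (-11 + 20)*(-12*4) = 9*(-48) = -432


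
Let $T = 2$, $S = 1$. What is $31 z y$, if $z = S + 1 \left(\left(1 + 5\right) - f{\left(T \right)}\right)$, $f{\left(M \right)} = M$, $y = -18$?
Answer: $-2790$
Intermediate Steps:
$z = 5$ ($z = 1 + 1 \left(\left(1 + 5\right) - 2\right) = 1 + 1 \left(6 - 2\right) = 1 + 1 \cdot 4 = 1 + 4 = 5$)
$31 z y = 31 \cdot 5 \left(-18\right) = 155 \left(-18\right) = -2790$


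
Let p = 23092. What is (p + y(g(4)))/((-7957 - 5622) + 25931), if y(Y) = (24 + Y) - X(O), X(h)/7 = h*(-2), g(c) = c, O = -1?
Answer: 11553/6176 ≈ 1.8706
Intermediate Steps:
X(h) = -14*h (X(h) = 7*(h*(-2)) = 7*(-2*h) = -14*h)
y(Y) = 10 + Y (y(Y) = (24 + Y) - (-14)*(-1) = (24 + Y) - 1*14 = (24 + Y) - 14 = 10 + Y)
(p + y(g(4)))/((-7957 - 5622) + 25931) = (23092 + (10 + 4))/((-7957 - 5622) + 25931) = (23092 + 14)/(-13579 + 25931) = 23106/12352 = 23106*(1/12352) = 11553/6176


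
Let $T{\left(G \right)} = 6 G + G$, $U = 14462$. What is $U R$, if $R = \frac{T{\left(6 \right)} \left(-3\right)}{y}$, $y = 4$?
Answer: $-455553$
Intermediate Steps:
$T{\left(G \right)} = 7 G$
$R = - \frac{63}{2}$ ($R = \frac{7 \cdot 6 \left(-3\right)}{4} = 42 \left(-3\right) \frac{1}{4} = \left(-126\right) \frac{1}{4} = - \frac{63}{2} \approx -31.5$)
$U R = 14462 \left(- \frac{63}{2}\right) = -455553$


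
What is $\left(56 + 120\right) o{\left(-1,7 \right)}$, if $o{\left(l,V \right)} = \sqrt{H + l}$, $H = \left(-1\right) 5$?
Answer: $176 i \sqrt{6} \approx 431.11 i$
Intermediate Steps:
$H = -5$
$o{\left(l,V \right)} = \sqrt{-5 + l}$
$\left(56 + 120\right) o{\left(-1,7 \right)} = \left(56 + 120\right) \sqrt{-5 - 1} = 176 \sqrt{-6} = 176 i \sqrt{6}$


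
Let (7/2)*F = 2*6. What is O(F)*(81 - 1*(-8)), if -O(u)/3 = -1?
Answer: 267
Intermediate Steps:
F = 24/7 (F = 2*(2*6)/7 = (2/7)*12 = 24/7 ≈ 3.4286)
O(u) = 3 (O(u) = -3*(-1) = 3)
O(F)*(81 - 1*(-8)) = 3*(81 - 1*(-8)) = 3*(81 + 8) = 3*89 = 267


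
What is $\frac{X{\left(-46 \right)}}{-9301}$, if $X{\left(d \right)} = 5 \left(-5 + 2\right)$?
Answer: $\frac{15}{9301} \approx 0.0016127$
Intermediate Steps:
$X{\left(d \right)} = -15$ ($X{\left(d \right)} = 5 \left(-3\right) = -15$)
$\frac{X{\left(-46 \right)}}{-9301} = - \frac{15}{-9301} = \left(-15\right) \left(- \frac{1}{9301}\right) = \frac{15}{9301}$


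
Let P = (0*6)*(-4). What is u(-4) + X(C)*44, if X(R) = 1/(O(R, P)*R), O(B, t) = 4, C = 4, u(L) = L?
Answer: -5/4 ≈ -1.2500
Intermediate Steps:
P = 0 (P = 0*(-4) = 0)
X(R) = 1/(4*R)
u(-4) + X(C)*44 = -4 + ((¼)/4)*44 = -4 + ((¼)*(¼))*44 = -4 + (1/16)*44 = -4 + 11/4 = -5/4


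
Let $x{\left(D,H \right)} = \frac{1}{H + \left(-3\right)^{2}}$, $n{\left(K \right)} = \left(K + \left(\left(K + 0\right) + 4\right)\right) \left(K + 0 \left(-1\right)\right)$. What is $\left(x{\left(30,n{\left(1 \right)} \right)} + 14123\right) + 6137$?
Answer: $\frac{303901}{15} \approx 20260.0$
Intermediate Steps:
$n{\left(K \right)} = K \left(4 + 2 K\right)$ ($n{\left(K \right)} = \left(K + \left(K + 4\right)\right) \left(K + 0\right) = \left(K + \left(4 + K\right)\right) K = \left(4 + 2 K\right) K = K \left(4 + 2 K\right)$)
$x{\left(D,H \right)} = \frac{1}{9 + H}$ ($x{\left(D,H \right)} = \frac{1}{H + 9} = \frac{1}{9 + H}$)
$\left(x{\left(30,n{\left(1 \right)} \right)} + 14123\right) + 6137 = \left(\frac{1}{9 + 2 \cdot 1 \left(2 + 1\right)} + 14123\right) + 6137 = \left(\frac{1}{9 + 2 \cdot 1 \cdot 3} + 14123\right) + 6137 = \left(\frac{1}{9 + 6} + 14123\right) + 6137 = \left(\frac{1}{15} + 14123\right) + 6137 = \frac{211846}{15} + 6137 = \frac{303901}{15}$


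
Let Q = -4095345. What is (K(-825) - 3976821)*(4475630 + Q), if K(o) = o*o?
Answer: -1253493895860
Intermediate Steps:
K(o) = o²
(K(-825) - 3976821)*(4475630 + Q) = ((-825)² - 3976821)*(4475630 - 4095345) = (680625 - 3976821)*380285 = -3296196*380285 = -1253493895860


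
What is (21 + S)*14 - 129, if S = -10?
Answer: 25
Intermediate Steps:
(21 + S)*14 - 129 = (21 - 10)*14 - 129 = 11*14 - 129 = 154 - 129 = 25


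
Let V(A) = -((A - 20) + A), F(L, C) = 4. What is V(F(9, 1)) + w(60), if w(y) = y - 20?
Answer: 52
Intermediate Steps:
V(A) = 20 - 2*A (V(A) = -((-20 + A) + A) = -(-20 + 2*A) = 20 - 2*A)
w(y) = -20 + y
V(F(9, 1)) + w(60) = (20 - 2*4) + (-20 + 60) = (20 - 8) + 40 = 12 + 40 = 52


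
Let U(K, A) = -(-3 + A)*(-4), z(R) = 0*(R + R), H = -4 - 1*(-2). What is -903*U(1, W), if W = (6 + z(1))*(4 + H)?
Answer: -32508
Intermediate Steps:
H = -2 (H = -4 + 2 = -2)
z(R) = 0 (z(R) = 0*(2*R) = 0)
W = 12 (W = (6 + 0)*(4 - 2) = 6*2 = 12)
U(K, A) = -12 + 4*A (U(K, A) = -(12 - 4*A) = -12 + 4*A)
-903*U(1, W) = -903*(-12 + 4*12) = -903*(-12 + 48) = -903*36 = -32508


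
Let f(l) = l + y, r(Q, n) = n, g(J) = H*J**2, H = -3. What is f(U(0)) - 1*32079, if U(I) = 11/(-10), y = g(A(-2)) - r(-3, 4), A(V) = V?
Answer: -320961/10 ≈ -32096.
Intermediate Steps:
g(J) = -3*J**2
y = -16 (y = -3*(-2)**2 - 1*4 = -3*4 - 4 = -12 - 4 = -16)
U(I) = -11/10 (U(I) = 11*(-1/10) = -11/10)
f(l) = -16 + l (f(l) = l - 16 = -16 + l)
f(U(0)) - 1*32079 = (-16 - 11/10) - 1*32079 = -171/10 - 32079 = -320961/10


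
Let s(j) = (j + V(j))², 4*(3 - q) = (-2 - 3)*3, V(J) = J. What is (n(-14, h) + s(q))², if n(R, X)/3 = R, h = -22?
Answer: 314721/16 ≈ 19670.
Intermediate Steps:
q = 27/4 (q = 3 - (-2 - 3)*3/4 = 3 - (-5)*3/4 = 3 - ¼*(-15) = 3 + 15/4 = 27/4 ≈ 6.7500)
n(R, X) = 3*R
s(j) = 4*j² (s(j) = (j + j)² = (2*j)² = 4*j²)
(n(-14, h) + s(q))² = (3*(-14) + 4*(27/4)²)² = (-42 + 4*(729/16))² = (-42 + 729/4)² = (561/4)² = 314721/16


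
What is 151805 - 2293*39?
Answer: 62378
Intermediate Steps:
151805 - 2293*39 = 151805 - 89427 = 62378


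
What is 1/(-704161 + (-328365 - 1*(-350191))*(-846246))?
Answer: 1/577423264410 ≈ 1.7318e-12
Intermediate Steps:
1/(-704161 + (-328365 - 1*(-350191))*(-846246)) = -1/846246/(-704161 + (-328365 + 350191)) = -1/846246/(-704161 + 21826) = -1/846246/(-682335) = -1/682335*(-1/846246) = 1/577423264410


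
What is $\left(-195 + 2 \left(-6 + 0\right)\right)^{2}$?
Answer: $42849$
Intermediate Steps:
$\left(-195 + 2 \left(-6 + 0\right)\right)^{2} = \left(-195 + 2 \left(-6\right)\right)^{2} = \left(-195 - 12\right)^{2} = \left(-207\right)^{2} = 42849$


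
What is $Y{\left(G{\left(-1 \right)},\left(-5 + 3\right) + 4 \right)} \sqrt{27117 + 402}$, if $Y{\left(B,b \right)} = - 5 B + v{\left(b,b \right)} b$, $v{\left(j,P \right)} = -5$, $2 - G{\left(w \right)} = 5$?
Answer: $5 \sqrt{27519} \approx 829.44$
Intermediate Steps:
$G{\left(w \right)} = -3$ ($G{\left(w \right)} = 2 - 5 = -3$)
$Y{\left(B,b \right)} = - 5 B - 5 b$
$Y{\left(G{\left(-1 \right)},\left(-5 + 3\right) + 4 \right)} \sqrt{27117 + 402} = \left(\left(-5\right) \left(-3\right) - 5 \left(\left(-5 + 3\right) + 4\right)\right) \sqrt{27117 + 402} = \left(15 - 5 \left(-2 + 4\right)\right) \sqrt{27519} = \left(15 - 10\right) \sqrt{27519} = 5 \sqrt{27519}$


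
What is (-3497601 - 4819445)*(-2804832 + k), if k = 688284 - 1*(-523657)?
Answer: 13248147719986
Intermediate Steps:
k = 1211941 (k = 688284 + 523657 = 1211941)
(-3497601 - 4819445)*(-2804832 + k) = (-3497601 - 4819445)*(-2804832 + 1211941) = -8317046*(-1592891) = 13248147719986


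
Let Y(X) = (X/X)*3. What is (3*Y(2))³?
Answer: 729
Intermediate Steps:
Y(X) = 3 (Y(X) = 1*3 = 3)
(3*Y(2))³ = (3*3)³ = 9³ = 729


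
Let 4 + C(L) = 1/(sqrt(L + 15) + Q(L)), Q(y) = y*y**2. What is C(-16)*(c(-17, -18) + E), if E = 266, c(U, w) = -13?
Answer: -16979579892/16777217 - 253*I/16777217 ≈ -1012.1 - 1.508e-5*I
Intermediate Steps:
Q(y) = y**3
C(L) = -4 + 1/(L**3 + sqrt(15 + L)) (C(L) = -4 + 1/(sqrt(L + 15) + L**3) = -4 + 1/(sqrt(15 + L) + L**3) = -4 + 1/(L**3 + sqrt(15 + L)))
C(-16)*(c(-17, -18) + E) = ((1 - 4*(-16)**3 - 4*sqrt(15 - 16))/((-16)**3 + sqrt(15 - 16)))*(-13 + 266) = ((1 - 4*(-4096) - 4*I)/(-4096 + sqrt(-1)))*253 = ((1 + 16384 - 4*I)/(-4096 + I))*253 = (((-4096 - I)/16777217)*(16385 - 4*I))*253 = ((-4096 - I)*(16385 - 4*I)/16777217)*253 = 253*(-4096 - I)*(16385 - 4*I)/16777217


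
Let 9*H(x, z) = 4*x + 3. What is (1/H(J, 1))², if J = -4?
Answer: 81/169 ≈ 0.47929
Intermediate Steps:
H(x, z) = ⅓ + 4*x/9 (H(x, z) = (4*x + 3)/9 = (3 + 4*x)/9 = ⅓ + 4*x/9)
(1/H(J, 1))² = (1/(⅓ + (4/9)*(-4)))² = (1/(⅓ - 16/9))² = (1/(-13/9))² = (-9/13)² = 81/169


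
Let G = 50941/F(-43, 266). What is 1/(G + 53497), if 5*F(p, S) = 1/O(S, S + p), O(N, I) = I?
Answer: 1/56852712 ≈ 1.7589e-8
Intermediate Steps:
F(p, S) = 1/(5*(S + p))
G = 56799215 (G = 50941/((1/(5*(266 - 43)))) = 50941/(((⅕)/223)) = 50941/(((⅕)*(1/223))) = 50941/(1/1115) = 50941*1115 = 56799215)
1/(G + 53497) = 1/(56799215 + 53497) = 1/56852712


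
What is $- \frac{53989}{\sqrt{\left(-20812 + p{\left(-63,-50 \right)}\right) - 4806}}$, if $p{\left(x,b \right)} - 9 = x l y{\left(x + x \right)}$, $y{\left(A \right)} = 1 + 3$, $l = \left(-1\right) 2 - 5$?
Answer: $\frac{53989 i \sqrt{23845}}{23845} \approx 349.63 i$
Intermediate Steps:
$l = -7$ ($l = -2 - 5 = -7$)
$y{\left(A \right)} = 4$
$p{\left(x,b \right)} = 9 - 28 x$ ($p{\left(x,b \right)} = 9 + x \left(-7\right) 4 = 9 + - 7 x 4 = 9 - 28 x$)
$- \frac{53989}{\sqrt{\left(-20812 + p{\left(-63,-50 \right)}\right) - 4806}} = - \frac{53989}{\sqrt{\left(-20812 + \left(9 - -1764\right)\right) - 4806}} = - \frac{53989}{\sqrt{\left(-20812 + \left(9 + 1764\right)\right) - 4806}} = - \frac{53989}{\sqrt{\left(-20812 + 1773\right) - 4806}} = - \frac{53989}{\sqrt{-19039 - 4806}} = - \frac{53989}{\sqrt{-23845}} = - \frac{53989}{i \sqrt{23845}} = - 53989 \left(- \frac{i \sqrt{23845}}{23845}\right) = \frac{53989 i \sqrt{23845}}{23845}$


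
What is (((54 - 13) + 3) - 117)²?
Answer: 5329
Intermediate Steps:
(((54 - 13) + 3) - 117)² = ((41 + 3) - 117)² = (44 - 117)² = (-73)² = 5329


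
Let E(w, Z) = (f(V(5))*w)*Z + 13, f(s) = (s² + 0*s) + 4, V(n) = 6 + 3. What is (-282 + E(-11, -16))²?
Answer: 215825481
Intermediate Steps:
V(n) = 9
f(s) = 4 + s² (f(s) = (s² + 0) + 4 = s² + 4 = 4 + s²)
E(w, Z) = 13 + 85*Z*w (E(w, Z) = ((4 + 9²)*w)*Z + 13 = ((4 + 81)*w)*Z + 13 = (85*w)*Z + 13 = 85*Z*w + 13 = 13 + 85*Z*w)
(-282 + E(-11, -16))² = (-282 + (13 + 85*(-16)*(-11)))² = (-282 + (13 + 14960))² = (-282 + 14973)² = 14691² = 215825481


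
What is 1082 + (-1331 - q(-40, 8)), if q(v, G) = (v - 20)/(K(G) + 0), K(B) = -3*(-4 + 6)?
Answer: -259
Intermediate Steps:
K(B) = -6 (K(B) = -3*2 = -6)
q(v, G) = 10/3 - v/6 (q(v, G) = (v - 20)/(-6 + 0) = (-20 + v)/(-6) = (-20 + v)*(-⅙) = 10/3 - v/6)
1082 + (-1331 - q(-40, 8)) = 1082 + (-1331 - (10/3 - ⅙*(-40))) = 1082 + (-1331 - (10/3 + 20/3)) = 1082 + (-1331 - 1*10) = 1082 + (-1331 - 10) = 1082 - 1341 = -259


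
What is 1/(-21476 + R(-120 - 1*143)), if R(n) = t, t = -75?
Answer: -1/21551 ≈ -4.6402e-5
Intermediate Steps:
R(n) = -75
1/(-21476 + R(-120 - 1*143)) = 1/(-21476 - 75) = 1/(-21551) = -1/21551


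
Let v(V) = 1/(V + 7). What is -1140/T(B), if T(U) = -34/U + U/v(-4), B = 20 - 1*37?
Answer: 1140/49 ≈ 23.265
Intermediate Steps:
B = -17 (B = 20 - 37 = -17)
v(V) = 1/(7 + V)
T(U) = -34/U + 3*U (T(U) = -34/U + U/(1/(7 - 4)) = -34/U + U/(1/3) = -34/U + U*3 = -34/U + 3*U)
-1140/T(B) = -1140/(-34/(-17) + 3*(-17)) = -1140/(-34*(-1/17) - 51) = -1140/(2 - 51) = -1140/(-49) = -1140*(-1/49) = 1140/49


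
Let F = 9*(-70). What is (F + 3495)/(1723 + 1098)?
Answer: 2865/2821 ≈ 1.0156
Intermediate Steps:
F = -630
(F + 3495)/(1723 + 1098) = (-630 + 3495)/(1723 + 1098) = 2865/2821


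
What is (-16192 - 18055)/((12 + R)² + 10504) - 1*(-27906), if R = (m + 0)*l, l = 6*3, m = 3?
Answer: 414648913/14860 ≈ 27904.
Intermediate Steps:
l = 18
R = 54 (R = (3 + 0)*18 = 3*18 = 54)
(-16192 - 18055)/((12 + R)² + 10504) - 1*(-27906) = (-16192 - 18055)/((12 + 54)² + 10504) - 1*(-27906) = -34247/(66² + 10504) + 27906 = -34247/(4356 + 10504) + 27906 = -34247/14860 + 27906 = 414648913/14860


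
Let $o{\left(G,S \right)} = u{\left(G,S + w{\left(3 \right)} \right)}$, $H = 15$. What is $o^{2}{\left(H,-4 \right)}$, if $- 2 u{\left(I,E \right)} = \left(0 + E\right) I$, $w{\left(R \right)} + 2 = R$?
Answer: $\frac{2025}{4} \approx 506.25$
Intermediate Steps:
$w{\left(R \right)} = -2 + R$
$u{\left(I,E \right)} = - \frac{E I}{2}$ ($u{\left(I,E \right)} = - \frac{\left(0 + E\right) I}{2} = - \frac{E I}{2}$)
$o{\left(G,S \right)} = - \frac{G \left(1 + S\right)}{2}$ ($o{\left(G,S \right)} = - \frac{\left(S + \left(-2 + 3\right)\right) G}{2} = - \frac{\left(S + 1\right) G}{2} = - \frac{\left(1 + S\right) G}{2} = - \frac{G \left(1 + S\right)}{2}$)
$o^{2}{\left(H,-4 \right)} = \left(\left(- \frac{1}{2}\right) 15 \left(1 - 4\right)\right)^{2} = \left(\left(- \frac{1}{2}\right) 15 \left(-3\right)\right)^{2} = \left(\frac{45}{2}\right)^{2} = \frac{2025}{4}$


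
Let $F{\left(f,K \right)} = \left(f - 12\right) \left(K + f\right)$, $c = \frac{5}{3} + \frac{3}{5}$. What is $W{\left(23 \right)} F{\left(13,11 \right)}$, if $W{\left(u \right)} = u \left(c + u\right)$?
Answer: $\frac{69736}{5} \approx 13947.0$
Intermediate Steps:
$c = \frac{34}{15}$ ($c = 5 \cdot \frac{1}{3} + 3 \cdot \frac{1}{5} = \frac{5}{3} + \frac{3}{5} = \frac{34}{15} \approx 2.2667$)
$F{\left(f,K \right)} = \left(-12 + f\right) \left(K + f\right)$
$W{\left(u \right)} = u \left(\frac{34}{15} + u\right)$
$W{\left(23 \right)} F{\left(13,11 \right)} = \frac{1}{15} \cdot 23 \left(34 + 15 \cdot 23\right) \left(13^{2} - 132 - 156 + 11 \cdot 13\right) = \frac{1}{15} \cdot 23 \left(34 + 345\right) \left(169 - 132 - 156 + 143\right) = \frac{1}{15} \cdot 23 \cdot 379 \cdot 24 = \frac{8717}{15} \cdot 24 = \frac{69736}{5}$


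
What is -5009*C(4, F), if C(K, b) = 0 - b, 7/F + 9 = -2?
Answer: -35063/11 ≈ -3187.5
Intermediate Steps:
F = -7/11 (F = 7/(-9 - 2) = 7/(-11) = 7*(-1/11) = -7/11 ≈ -0.63636)
C(K, b) = -b
-5009*C(4, F) = -(-5009)*(-7)/11 = -5009*7/11 = -35063/11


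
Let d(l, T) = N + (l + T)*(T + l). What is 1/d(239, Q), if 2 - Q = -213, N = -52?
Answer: 1/206064 ≈ 4.8529e-6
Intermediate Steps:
Q = 215 (Q = 2 - 1*(-213) = 2 + 213 = 215)
d(l, T) = -52 + (T + l)² (d(l, T) = -52 + (l + T)*(T + l) = -52 + (T + l)*(T + l) = -52 + (T + l)²)
1/d(239, Q) = 1/(-52 + (215 + 239)²) = 1/(-52 + 454²) = 1/(-52 + 206116) = 1/206064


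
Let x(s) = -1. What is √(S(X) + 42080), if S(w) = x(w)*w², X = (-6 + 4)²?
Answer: 4*√2629 ≈ 205.10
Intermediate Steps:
X = 4 (X = (-2)² = 4)
S(w) = -w²
√(S(X) + 42080) = √(-1*4² + 42080) = √(-1*16 + 42080) = √(-16 + 42080) = √42064 = 4*√2629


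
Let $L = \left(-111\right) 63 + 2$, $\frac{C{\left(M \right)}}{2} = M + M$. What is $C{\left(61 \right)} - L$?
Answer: $7235$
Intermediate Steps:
$C{\left(M \right)} = 4 M$ ($C{\left(M \right)} = 2 \left(M + M\right) = 2 \cdot 2 M = 4 M$)
$L = -6991$ ($L = -6993 + 2 = -6991$)
$C{\left(61 \right)} - L = 4 \cdot 61 - -6991 = 244 + 6991 = 7235$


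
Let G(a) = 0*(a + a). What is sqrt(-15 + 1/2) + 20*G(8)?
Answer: I*sqrt(58)/2 ≈ 3.8079*I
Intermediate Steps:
G(a) = 0 (G(a) = 0*(2*a) = 0)
sqrt(-15 + 1/2) + 20*G(8) = sqrt(-15 + 1/2) + 20*0 = sqrt(-15 + 1/2) + 0 = sqrt(-29/2) + 0 = I*sqrt(58)/2 + 0 = I*sqrt(58)/2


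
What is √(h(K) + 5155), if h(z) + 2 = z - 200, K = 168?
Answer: 3*√569 ≈ 71.561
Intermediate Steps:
h(z) = -202 + z (h(z) = -2 + (z - 200) = -2 + (-200 + z) = -202 + z)
√(h(K) + 5155) = √((-202 + 168) + 5155) = √(-34 + 5155) = √5121 = 3*√569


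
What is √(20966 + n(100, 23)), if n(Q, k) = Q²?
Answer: √30966 ≈ 175.97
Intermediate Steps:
√(20966 + n(100, 23)) = √(20966 + 100²) = √(20966 + 10000) = √30966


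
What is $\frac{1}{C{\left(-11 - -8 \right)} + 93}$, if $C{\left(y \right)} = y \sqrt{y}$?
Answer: $\frac{31}{2892} + \frac{i \sqrt{3}}{2892} \approx 0.010719 + 0.00059891 i$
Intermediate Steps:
$C{\left(y \right)} = y^{\frac{3}{2}}$
$\frac{1}{C{\left(-11 - -8 \right)} + 93} = \frac{1}{\left(-11 - -8\right)^{\frac{3}{2}} + 93} = \frac{1}{\left(-11 + 8\right)^{\frac{3}{2}} + 93} = \frac{1}{\left(-3\right)^{\frac{3}{2}} + 93} = \frac{1}{- 3 i \sqrt{3} + 93} = \frac{1}{93 - 3 i \sqrt{3}}$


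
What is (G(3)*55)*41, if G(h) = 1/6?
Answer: 2255/6 ≈ 375.83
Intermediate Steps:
G(h) = ⅙
(G(3)*55)*41 = ((⅙)*55)*41 = (55/6)*41 = 2255/6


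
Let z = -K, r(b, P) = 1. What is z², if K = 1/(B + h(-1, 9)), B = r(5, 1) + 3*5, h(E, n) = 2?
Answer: 1/324 ≈ 0.0030864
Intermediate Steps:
B = 16 (B = 1 + 3*5 = 1 + 15 = 16)
K = 1/18 (K = 1/(16 + 2) = 1/18 ≈ 0.055556)
z = -1/18 (z = -1*1/18 = -1/18 ≈ -0.055556)
z² = (-1/18)² = 1/324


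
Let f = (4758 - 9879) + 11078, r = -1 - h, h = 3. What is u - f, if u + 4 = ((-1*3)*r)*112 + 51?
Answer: -4566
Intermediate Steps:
r = -4 (r = -1 - 1*3 = -1 - 3 = -4)
u = 1391 (u = -4 + ((-1*3*(-4))*112 + 51) = -4 + (-3*(-4)*112 + 51) = -4 + (12*112 + 51) = -4 + (1344 + 51) = -4 + 1395 = 1391)
f = 5957 (f = -5121 + 11078 = 5957)
u - f = 1391 - 1*5957 = 1391 - 5957 = -4566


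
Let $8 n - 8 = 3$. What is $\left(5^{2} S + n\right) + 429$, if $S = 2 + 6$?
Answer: $\frac{5043}{8} \approx 630.38$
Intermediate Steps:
$n = \frac{11}{8}$ ($n = 1 + \frac{1}{8} \cdot 3 = 1 + \frac{3}{8} = \frac{11}{8} \approx 1.375$)
$S = 8$
$\left(5^{2} S + n\right) + 429 = \left(5^{2} \cdot 8 + \frac{11}{8}\right) + 429 = \left(25 \cdot 8 + \frac{11}{8}\right) + 429 = \left(200 + \frac{11}{8}\right) + 429 = \frac{1611}{8} + 429 = \frac{5043}{8}$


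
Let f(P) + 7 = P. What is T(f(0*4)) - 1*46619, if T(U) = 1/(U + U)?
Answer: -652667/14 ≈ -46619.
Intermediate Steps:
f(P) = -7 + P
T(U) = 1/(2*U)
T(f(0*4)) - 1*46619 = 1/(2*(-7 + 0*4)) - 1*46619 = 1/(2*(-7 + 0)) - 46619 = (½)/(-7) - 46619 = (½)*(-⅐) - 46619 = -1/14 - 46619 = -652667/14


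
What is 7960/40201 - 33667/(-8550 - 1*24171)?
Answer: 1613906227/1315416921 ≈ 1.2269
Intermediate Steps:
7960/40201 - 33667/(-8550 - 1*24171) = 7960*(1/40201) - 33667/(-8550 - 24171) = 7960/40201 - 33667/(-32721) = 7960/40201 - 33667*(-1/32721) = 7960/40201 + 33667/32721 = 1613906227/1315416921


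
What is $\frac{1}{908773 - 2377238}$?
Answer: $- \frac{1}{1468465} \approx -6.8098 \cdot 10^{-7}$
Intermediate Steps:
$\frac{1}{908773 - 2377238} = \frac{1}{-1468465} = - \frac{1}{1468465}$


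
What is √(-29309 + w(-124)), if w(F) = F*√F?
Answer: √(-29309 - 248*I*√31) ≈ 4.0316 - 171.25*I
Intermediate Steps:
w(F) = F^(3/2)
√(-29309 + w(-124)) = √(-29309 + (-124)^(3/2)) = √(-29309 - 248*I*√31)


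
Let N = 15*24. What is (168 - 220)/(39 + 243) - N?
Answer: -50786/141 ≈ -360.18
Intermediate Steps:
N = 360
(168 - 220)/(39 + 243) - N = (168 - 220)/(39 + 243) - 1*360 = -52/282 - 360 = -52*1/282 - 360 = -26/141 - 360 = -50786/141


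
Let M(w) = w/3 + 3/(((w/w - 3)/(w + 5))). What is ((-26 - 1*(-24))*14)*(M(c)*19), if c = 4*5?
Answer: 49210/3 ≈ 16403.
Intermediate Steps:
c = 20
M(w) = -15/2 - 7*w/6 (M(w) = w*(⅓) + 3/(((1 - 3)/(5 + w))) = w/3 + 3/((-2/(5 + w))) = w/3 + 3*(-5/2 - w/2) = w/3 + (-15/2 - 3*w/2) = -15/2 - 7*w/6)
((-26 - 1*(-24))*14)*(M(c)*19) = ((-26 - 1*(-24))*14)*((-15/2 - 7/6*20)*19) = ((-26 + 24)*14)*((-15/2 - 70/3)*19) = (-2*14)*(-185/6*19) = -28*(-3515/6) = 49210/3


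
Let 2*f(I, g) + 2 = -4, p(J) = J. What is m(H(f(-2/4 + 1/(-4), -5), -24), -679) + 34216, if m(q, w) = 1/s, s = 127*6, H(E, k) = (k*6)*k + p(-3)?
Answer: 26072593/762 ≈ 34216.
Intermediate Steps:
f(I, g) = -3 (f(I, g) = -1 + (½)*(-4) = -1 - 2 = -3)
H(E, k) = -3 + 6*k² (H(E, k) = (k*6)*k - 3 = (6*k)*k - 3 = 6*k² - 3 = -3 + 6*k²)
s = 762
m(q, w) = 1/762
m(H(f(-2/4 + 1/(-4), -5), -24), -679) + 34216 = 1/762 + 34216 = 26072593/762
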